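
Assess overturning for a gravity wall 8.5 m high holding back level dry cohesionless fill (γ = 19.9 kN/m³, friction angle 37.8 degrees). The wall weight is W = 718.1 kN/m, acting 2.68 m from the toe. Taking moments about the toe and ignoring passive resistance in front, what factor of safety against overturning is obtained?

3.94

K_a = tan²(45° − 37.8°/2) = 0.2400.
P_a = ½K_aγH² = 0.5×0.2400×19.9×8.5² = 172.5 kN/m, acting at H/3 = 2.833 m above the base.
Overturning moment M_o = P_a × H/3 = 172.5 × 2.833 = 488.8.
Resisting moment M_r = W × 2.68 = 718.1 × 2.68 = 1925.
FS_overturning = M_r/M_o = 1925/488.8 = 3.937.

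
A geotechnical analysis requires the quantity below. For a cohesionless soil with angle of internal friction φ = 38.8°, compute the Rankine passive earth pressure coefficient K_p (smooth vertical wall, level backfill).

4.36

K_p = (1 + sin φ)/(1 − sin φ) = tan²(45° + 38.8°/2) = 4.356.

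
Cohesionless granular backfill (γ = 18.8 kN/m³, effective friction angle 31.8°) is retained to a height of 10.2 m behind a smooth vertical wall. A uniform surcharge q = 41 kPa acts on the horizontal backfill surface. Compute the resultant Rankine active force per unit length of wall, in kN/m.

433 kN/m

K_a = tan²(45° − φ/2) = 0.3098.
Soil triangle: ½ K_a γ H² = 0.5×0.3098×18.8×10.2² = 303.0 kN/m.
Surcharge rectangle: K_a q H = 0.3098×41×10.2 = 129.6 kN/m.
Total = 303.0 + 129.6 = 432.5 kN/m.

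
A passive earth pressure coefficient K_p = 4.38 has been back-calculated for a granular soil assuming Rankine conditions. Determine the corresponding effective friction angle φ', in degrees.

K_p = (1+sin φ)/(1−sin φ) ⇒ sin φ = (K_p − 1)/(K_p + 1) = 0.6283.
φ = arcsin(0.6283) = 38.92°.

38.9°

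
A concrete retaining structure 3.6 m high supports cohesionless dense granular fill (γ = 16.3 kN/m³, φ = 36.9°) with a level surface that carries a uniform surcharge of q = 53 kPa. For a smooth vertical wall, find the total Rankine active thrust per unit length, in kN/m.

K_a = tan²(45° − φ/2) = 0.2497.
Soil triangle: ½ K_a γ H² = 0.5×0.2497×16.3×3.6² = 26.37 kN/m.
Surcharge rectangle: K_a q H = 0.2497×53×3.6 = 47.64 kN/m.
Total = 26.37 + 47.64 = 74.01 kN/m.

74.0 kN/m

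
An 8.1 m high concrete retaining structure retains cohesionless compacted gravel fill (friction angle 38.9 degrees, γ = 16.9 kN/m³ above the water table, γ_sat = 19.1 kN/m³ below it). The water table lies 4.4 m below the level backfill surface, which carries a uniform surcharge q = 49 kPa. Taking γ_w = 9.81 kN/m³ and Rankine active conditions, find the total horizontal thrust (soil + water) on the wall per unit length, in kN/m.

273 kN/m

K_a = tan²(45° − φ/2) = 0.2285.
γ' = 19.1 − 9.81 = 9.290 kN/m³. h₂ = H − d_w = 3.7 m.
σ'_h: at surface K_a·q = 11.20; at WT K_a(q+γd_w) = 28.19; at base K_a(q+γd_w+γ'h₂) = 36.05 kPa.
P₁ = ½(11.20+28.19)×4.4 = 86.66; P₂ = ½(28.19+36.05)×3.7 = 118.8; P_w = ½γ_w h₂² = 67.15.
Total = 86.66+118.8+67.15 = 272.6 kN/m.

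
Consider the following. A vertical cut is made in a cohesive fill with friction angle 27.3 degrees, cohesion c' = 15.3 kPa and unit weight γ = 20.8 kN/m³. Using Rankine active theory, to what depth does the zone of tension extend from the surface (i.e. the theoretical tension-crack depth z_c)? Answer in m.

2.41 m

K_a = tan²(45° − 27.3°/2) = 0.3711; √K_a = 0.6092.
The active pressure is zero where K_a γ z = 2c√K_a, so z_c = 2c/(γ√K_a) = 2×15.3/(20.8×0.6092) = 2.415 m.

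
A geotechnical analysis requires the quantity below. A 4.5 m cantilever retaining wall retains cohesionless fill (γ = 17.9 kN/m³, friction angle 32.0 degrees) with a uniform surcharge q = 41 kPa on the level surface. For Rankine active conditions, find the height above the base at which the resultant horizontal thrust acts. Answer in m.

1.88 m

K_a = 0.3073.
Triangular part P₁ = ½K_aγH² = 55.69 at H/3 = 1.500 m; rectangular part P₂ = K_a q H = 56.69 at H/2 = 2.250 m.
ȳ = (P₁·1.500 + P₂·2.250)/(P₁+P₂) = 1.878 m.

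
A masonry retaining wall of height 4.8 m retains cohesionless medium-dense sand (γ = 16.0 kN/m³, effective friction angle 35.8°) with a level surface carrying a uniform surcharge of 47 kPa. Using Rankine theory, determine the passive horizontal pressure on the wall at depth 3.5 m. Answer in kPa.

393 kPa

K_p = (1 + sin φ)/(1 − sin φ) = 3.819.
σ_v = γz + q = 16.0 × 3.5 + 47 = 103.0 kPa.
σ_h = K_p σ_v = 3.819 × 103.0 = 393.3 kPa.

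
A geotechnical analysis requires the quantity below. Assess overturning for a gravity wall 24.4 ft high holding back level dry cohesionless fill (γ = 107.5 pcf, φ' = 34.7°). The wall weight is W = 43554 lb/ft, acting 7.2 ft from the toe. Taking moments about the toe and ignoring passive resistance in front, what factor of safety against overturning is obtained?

K_a = tan²(45° − 34.7°/2) = 0.2745.
P_a = ½K_aγH² = 0.5×0.2745×107.5×24.4² = 8783 lb/ft, acting at H/3 = 8.133 ft above the base.
Overturning moment M_o = P_a × H/3 = 8783 × 8.133 = 71440.
Resisting moment M_r = W × 7.2 = 43554 × 7.2 = 313600.
FS_overturning = M_r/M_o = 313600/71440 = 4.390.

4.39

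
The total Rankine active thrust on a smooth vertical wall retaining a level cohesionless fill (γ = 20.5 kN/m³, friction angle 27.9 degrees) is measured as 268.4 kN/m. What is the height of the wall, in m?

K_a = 0.3625. P_a = ½ K_a γ H² ⇒ H = √(2P_a/(K_a γ)).
H = √(2×268.4/(0.3625×20.5)) = 8.500 m.

8.50 m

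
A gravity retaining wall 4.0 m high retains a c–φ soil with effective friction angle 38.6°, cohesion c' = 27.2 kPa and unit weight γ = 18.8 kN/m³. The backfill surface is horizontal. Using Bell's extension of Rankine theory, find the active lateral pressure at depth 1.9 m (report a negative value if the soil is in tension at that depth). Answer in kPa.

-17.9 kPa

K_a = (1 − sin φ)/(1 + sin φ) = 0.2316.
σ_a = K_a γ z − 2c√K_a = 0.2316×18.8×1.9 − 2×27.2×0.4813 = -17.91 kPa.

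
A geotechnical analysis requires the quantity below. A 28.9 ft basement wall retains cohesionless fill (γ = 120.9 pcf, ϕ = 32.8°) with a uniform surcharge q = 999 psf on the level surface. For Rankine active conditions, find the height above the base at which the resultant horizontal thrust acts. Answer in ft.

11.4 ft

K_a = 0.2973.
Triangular part P₁ = ½K_aγH² = 15010 at H/3 = 9.633 ft; rectangular part P₂ = K_a q H = 8582 at H/2 = 14.45 ft.
ȳ = (P₁·9.633 + P₂·14.45)/(P₁+P₂) = 11.39 ft.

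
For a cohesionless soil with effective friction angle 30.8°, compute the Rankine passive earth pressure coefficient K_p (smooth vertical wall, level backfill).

3.10

K_p = (1 + sin φ)/(1 − sin φ) = tan²(45° + 30.8°/2) = 3.099.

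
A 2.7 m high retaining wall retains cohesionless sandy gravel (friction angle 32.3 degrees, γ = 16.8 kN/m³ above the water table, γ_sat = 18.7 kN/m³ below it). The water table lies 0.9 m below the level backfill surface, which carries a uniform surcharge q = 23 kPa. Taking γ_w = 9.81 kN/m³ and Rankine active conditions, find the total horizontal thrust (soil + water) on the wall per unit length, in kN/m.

49.4 kN/m

K_a = tan²(45° − φ/2) = 0.3035.
γ' = 18.7 − 9.81 = 8.890 kN/m³. h₂ = H − d_w = 1.8 m.
σ'_h: at surface K_a·q = 6.980; at WT K_a(q+γd_w) = 11.57; at base K_a(q+γd_w+γ'h₂) = 16.43 kPa.
P₁ = ½(6.980+11.57)×0.9 = 8.347; P₂ = ½(11.57+16.43)×1.8 = 25.19; P_w = ½γ_w h₂² = 15.89.
Total = 8.347+25.19+15.89 = 49.43 kN/m.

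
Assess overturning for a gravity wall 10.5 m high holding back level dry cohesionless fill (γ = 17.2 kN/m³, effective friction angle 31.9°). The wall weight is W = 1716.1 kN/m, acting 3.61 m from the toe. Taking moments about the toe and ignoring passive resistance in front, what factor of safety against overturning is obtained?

K_a = tan²(45° − 31.9°/2) = 0.3085.
P_a = ½K_aγH² = 0.5×0.3085×17.2×10.5² = 292.5 kN/m, acting at H/3 = 3.500 m above the base.
Overturning moment M_o = P_a × H/3 = 292.5 × 3.500 = 1024.
Resisting moment M_r = W × 3.61 = 1716.1 × 3.61 = 6195.
FS_overturning = M_r/M_o = 6195/1024 = 6.051.

6.05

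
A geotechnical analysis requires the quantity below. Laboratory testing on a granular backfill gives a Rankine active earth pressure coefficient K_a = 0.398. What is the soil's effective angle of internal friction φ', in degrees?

25.5°

K_a = tan²(45° − φ/2) ⇒ 45° − φ/2 = arctan(√0.398) = 32.25°.
φ = 2(45° − 32.25°) = 25.51°.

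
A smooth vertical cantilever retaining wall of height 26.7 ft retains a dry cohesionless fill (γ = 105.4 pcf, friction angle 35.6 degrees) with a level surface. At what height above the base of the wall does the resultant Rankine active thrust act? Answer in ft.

K_a = 0.2641.
The pressure distribution is triangular, so the resultant acts at H/3 above the base = 26.7/3 = 8.900 ft.

8.90 ft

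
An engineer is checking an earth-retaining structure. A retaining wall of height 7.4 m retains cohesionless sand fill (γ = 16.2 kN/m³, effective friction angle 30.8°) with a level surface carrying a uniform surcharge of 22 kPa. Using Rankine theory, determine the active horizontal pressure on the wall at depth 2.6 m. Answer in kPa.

20.7 kPa

K_a = (1 − sin φ)/(1 + sin φ) = 0.3227.
σ_v = γz + q = 16.2 × 2.6 + 22 = 64.12 kPa.
σ_h = K_a σ_v = 0.3227 × 64.12 = 20.69 kPa.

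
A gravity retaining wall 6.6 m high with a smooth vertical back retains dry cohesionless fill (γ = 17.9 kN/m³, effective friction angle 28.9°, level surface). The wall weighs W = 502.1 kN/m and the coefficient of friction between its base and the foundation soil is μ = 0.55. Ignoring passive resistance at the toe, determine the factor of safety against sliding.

2.03

K_a = tan²(45° − 28.9°/2) = 0.3484.
P_a = ½K_aγH² = 0.5×0.3484×17.9×6.6² = 135.8 kN/m, acting at H/3 = 2.200 m above the base.
FS_sliding = μW / P_a = 0.55×502.1 / 135.8 = 2.033.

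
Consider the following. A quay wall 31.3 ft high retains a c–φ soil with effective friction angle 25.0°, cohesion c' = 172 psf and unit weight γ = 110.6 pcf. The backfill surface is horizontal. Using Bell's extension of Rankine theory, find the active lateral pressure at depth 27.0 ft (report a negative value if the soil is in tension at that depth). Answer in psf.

K_a = (1 − sin φ)/(1 + sin φ) = 0.4059.
σ_a = K_a γ z − 2c√K_a = 0.4059×110.6×27.0 − 2×172×0.6371 = 992.8 psf.

993 psf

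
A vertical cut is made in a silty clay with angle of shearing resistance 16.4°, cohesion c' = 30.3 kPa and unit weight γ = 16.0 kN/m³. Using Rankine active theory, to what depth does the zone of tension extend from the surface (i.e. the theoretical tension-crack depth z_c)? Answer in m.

K_a = tan²(45° − 16.4°/2) = 0.5596; √K_a = 0.7481.
The active pressure is zero where K_a γ z = 2c√K_a, so z_c = 2c/(γ√K_a) = 2×30.3/(16.0×0.7481) = 5.063 m.

5.06 m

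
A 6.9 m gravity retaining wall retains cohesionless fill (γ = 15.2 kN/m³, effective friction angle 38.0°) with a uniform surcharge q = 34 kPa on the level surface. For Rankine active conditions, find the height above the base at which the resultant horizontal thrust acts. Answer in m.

2.75 m

K_a = 0.2379.
Triangular part P₁ = ½K_aγH² = 86.07 at H/3 = 2.300 m; rectangular part P₂ = K_a q H = 55.81 at H/2 = 3.450 m.
ȳ = (P₁·2.300 + P₂·3.450)/(P₁+P₂) = 2.752 m.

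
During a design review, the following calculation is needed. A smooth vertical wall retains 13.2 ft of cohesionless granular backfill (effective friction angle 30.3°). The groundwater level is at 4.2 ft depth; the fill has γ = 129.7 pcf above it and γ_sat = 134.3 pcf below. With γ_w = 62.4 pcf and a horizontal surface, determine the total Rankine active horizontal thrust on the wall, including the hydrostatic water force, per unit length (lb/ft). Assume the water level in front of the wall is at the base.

5480 lb/ft

K_a = tan²(45° − φ/2) = 0.3293.
γ' = 134.3 − 62.4 = 71.90 pcf. Depth below WT = 9.0 ft.
σ'_h at WT = K_a γ d_w = 179.4 psf; at base = 179.4 + K_a γ' × 9.0 = 392.5 psf.
P₁ (0–4.2 ft) = ½×179.4×4.2 = 376.7. P₂ (4.2–13.2 ft) = ½(179.4+392.5)×9.0 = 2574.
P_w = ½ γ_w h₂² = 0.5×62.4×9.0² = 2527. Total = 376.7+2574+2527 = 5477 lb/ft.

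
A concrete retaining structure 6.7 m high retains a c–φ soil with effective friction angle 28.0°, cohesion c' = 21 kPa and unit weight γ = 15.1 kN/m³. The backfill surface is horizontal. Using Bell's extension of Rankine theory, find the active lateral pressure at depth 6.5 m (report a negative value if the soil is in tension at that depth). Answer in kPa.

10.2 kPa

K_a = (1 − sin φ)/(1 + sin φ) = 0.3610.
σ_a = K_a γ z − 2c√K_a = 0.3610×15.1×6.5 − 2×21×0.6009 = 10.20 kPa.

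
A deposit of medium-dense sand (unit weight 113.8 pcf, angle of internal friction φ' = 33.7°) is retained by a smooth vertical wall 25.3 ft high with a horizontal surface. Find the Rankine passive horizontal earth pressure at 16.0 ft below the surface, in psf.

K_p = (1 + sin φ)/(1 − sin φ) = 3.493.
σ_h = K_p γ z = 3.493 × 113.8 × 16.0 = 6360 psf.

6360 psf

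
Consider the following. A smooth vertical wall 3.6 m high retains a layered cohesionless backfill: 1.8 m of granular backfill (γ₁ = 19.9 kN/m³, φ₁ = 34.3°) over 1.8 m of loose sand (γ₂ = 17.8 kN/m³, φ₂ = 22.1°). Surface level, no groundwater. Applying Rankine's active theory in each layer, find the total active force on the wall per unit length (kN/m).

K_a1 = tan²(45°−34.3°/2) = 0.2792; K_a2 = tan²(45°−22.1°/2) = 0.4533.
Layer 1: σ at base = K_a1 γ₁ h₁ = 10.000 kPa; P₁ = ½×10.000×1.8 = 9.000.
Layer 2: σ_v at top = γ₁h₁ = 35.82; σ_h top = K_a2×35.82 = 16.24; σ_h base = K_a2×(35.82+17.8×1.8) = 30.76.
P₂ = ½(16.24+30.76)×1.8 = 42.29. Total P_a = 9.000+42.29 = 51.29 kN/m.

51.3 kN/m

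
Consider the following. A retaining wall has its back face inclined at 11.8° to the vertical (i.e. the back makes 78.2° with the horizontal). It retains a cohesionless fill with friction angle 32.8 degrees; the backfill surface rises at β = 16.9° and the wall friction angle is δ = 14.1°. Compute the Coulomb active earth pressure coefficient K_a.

K_a = sin²(α+φ) / [sin²α · sin(α−δ) · (1 + √{sin(φ+δ)sin(φ−β) / (sin(α−δ)sin(α+β))})²].
With α = 78.2°, φ = 32.8°, δ = 14.1°, β = 16.9°: K_a = 0.4664.

0.466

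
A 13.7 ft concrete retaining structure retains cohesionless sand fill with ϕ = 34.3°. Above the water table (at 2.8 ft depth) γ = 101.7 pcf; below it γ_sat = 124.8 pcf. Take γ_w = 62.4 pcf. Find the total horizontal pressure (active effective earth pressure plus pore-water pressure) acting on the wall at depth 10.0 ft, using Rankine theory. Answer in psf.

654 psf

K_a = (1 − sin φ)/(1 + sin φ) = 0.2792.
γ' = 124.8 − 62.4 = 62.40 pcf.
Effective vertical stress at 10.0 ft: σ'_v = 101.7×2.8 + 62.40×7.20 = 734.0 psf.
σ'_h = K_a σ'_v = 0.2792 × 734.0 = 204.9 psf; u = γ_w × 7.20 = 449.3 psf.
Total σ_h = 204.9 + 449.3 = 654.2 psf.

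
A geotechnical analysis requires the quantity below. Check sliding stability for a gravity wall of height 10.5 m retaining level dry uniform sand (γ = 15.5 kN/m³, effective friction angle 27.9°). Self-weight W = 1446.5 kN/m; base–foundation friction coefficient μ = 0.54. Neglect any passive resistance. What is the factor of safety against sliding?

K_a = tan²(45° − 27.9°/2) = 0.3625.
P_a = ½K_aγH² = 0.5×0.3625×15.5×10.5² = 309.7 kN/m, acting at H/3 = 3.500 m above the base.
FS_sliding = μW / P_a = 0.54×1446.5 / 309.7 = 2.522.

2.52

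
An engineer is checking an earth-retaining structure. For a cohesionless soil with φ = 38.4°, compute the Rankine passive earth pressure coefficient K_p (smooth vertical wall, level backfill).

4.28

K_p = (1 + sin φ)/(1 − sin φ) = tan²(45° + 38.4°/2) = 4.279.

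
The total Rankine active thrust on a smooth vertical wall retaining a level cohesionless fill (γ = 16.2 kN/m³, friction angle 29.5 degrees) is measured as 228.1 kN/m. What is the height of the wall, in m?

9.10 m

K_a = 0.3401. P_a = ½ K_a γ H² ⇒ H = √(2P_a/(K_a γ)).
H = √(2×228.1/(0.3401×16.2)) = 9.099 m.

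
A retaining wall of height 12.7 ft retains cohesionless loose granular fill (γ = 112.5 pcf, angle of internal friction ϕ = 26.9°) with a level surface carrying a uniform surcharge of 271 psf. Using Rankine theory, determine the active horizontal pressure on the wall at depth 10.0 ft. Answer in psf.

526 psf

K_a = (1 − sin φ)/(1 + sin φ) = 0.3770.
σ_v = γz + q = 112.5 × 10.0 + 271 = 1396 psf.
σ_h = K_a σ_v = 0.3770 × 1396 = 526.3 psf.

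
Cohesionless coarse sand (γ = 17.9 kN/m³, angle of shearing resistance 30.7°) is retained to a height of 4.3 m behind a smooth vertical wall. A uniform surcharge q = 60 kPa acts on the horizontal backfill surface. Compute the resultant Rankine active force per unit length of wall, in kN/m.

137 kN/m

K_a = tan²(45° − φ/2) = 0.3240.
Soil triangle: ½ K_a γ H² = 0.5×0.3240×17.9×4.3² = 53.62 kN/m.
Surcharge rectangle: K_a q H = 0.3240×60×4.3 = 83.60 kN/m.
Total = 53.62 + 83.60 = 137.2 kN/m.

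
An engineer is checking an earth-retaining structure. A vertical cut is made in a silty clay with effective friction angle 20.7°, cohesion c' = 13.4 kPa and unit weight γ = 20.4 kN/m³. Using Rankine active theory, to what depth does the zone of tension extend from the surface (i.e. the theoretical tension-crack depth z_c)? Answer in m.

K_a = tan²(45° − 20.7°/2) = 0.4777; √K_a = 0.6911.
The active pressure is zero where K_a γ z = 2c√K_a, so z_c = 2c/(γ√K_a) = 2×13.4/(20.4×0.6911) = 1.901 m.

1.90 m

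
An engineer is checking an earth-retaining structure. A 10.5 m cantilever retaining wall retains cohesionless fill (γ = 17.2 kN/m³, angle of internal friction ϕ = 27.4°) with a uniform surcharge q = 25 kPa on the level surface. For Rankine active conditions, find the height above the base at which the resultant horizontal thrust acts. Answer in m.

K_a = 0.3697.
Triangular part P₁ = ½K_aγH² = 350.5 at H/3 = 3.500 m; rectangular part P₂ = K_a q H = 97.04 at H/2 = 5.250 m.
ȳ = (P₁·3.500 + P₂·5.250)/(P₁+P₂) = 3.879 m.

3.88 m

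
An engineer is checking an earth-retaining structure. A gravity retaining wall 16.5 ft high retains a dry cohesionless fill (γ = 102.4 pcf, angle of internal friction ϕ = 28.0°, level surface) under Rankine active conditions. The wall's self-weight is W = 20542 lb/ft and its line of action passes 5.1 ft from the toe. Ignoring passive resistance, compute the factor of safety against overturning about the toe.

3.78

K_a = tan²(45° − 28.0°/2) = 0.3610.
P_a = ½K_aγH² = 0.5×0.3610×102.4×16.5² = 5033 lb/ft, acting at H/3 = 5.500 ft above the base.
Overturning moment M_o = P_a × H/3 = 5033 × 5.500 = 27680.
Resisting moment M_r = W × 5.1 = 20542 × 5.1 = 104800.
FS_overturning = M_r/M_o = 104800/27680 = 3.785.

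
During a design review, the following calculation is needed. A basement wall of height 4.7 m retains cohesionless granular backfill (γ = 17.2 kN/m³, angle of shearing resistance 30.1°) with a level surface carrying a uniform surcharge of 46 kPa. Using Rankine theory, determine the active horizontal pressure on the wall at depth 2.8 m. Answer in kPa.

K_a = (1 − sin φ)/(1 + sin φ) = 0.3320.
σ_v = γz + q = 17.2 × 2.8 + 46 = 94.16 kPa.
σ_h = K_a σ_v = 0.3320 × 94.16 = 31.26 kPa.

31.3 kPa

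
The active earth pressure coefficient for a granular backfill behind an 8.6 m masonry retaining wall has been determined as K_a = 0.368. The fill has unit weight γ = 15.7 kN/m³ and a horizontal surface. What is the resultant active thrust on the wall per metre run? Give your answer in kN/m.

P = ½ K_a γ H² = 0.5 × 0.368 × 15.7 × 8.6² = 213.7 kN/m.

214 kN/m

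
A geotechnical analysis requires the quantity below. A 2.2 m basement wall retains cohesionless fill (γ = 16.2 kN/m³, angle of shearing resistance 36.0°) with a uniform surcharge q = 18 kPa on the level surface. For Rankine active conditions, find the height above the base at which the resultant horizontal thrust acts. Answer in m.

0.918 m

K_a = 0.2596.
Triangular part P₁ = ½K_aγH² = 10.18 at H/3 = 0.7333 m; rectangular part P₂ = K_a q H = 10.28 at H/2 = 1.100 m.
ȳ = (P₁·0.7333 + P₂·1.100)/(P₁+P₂) = 0.9176 m.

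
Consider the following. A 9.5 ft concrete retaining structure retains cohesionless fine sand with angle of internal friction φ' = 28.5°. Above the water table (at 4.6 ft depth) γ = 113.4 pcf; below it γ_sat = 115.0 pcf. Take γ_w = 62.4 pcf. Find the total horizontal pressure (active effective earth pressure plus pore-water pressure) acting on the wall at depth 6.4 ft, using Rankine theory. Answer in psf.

330 psf

K_a = (1 − sin φ)/(1 + sin φ) = 0.3540.
γ' = 115.0 − 62.4 = 52.60 pcf.
Effective vertical stress at 6.4 ft: σ'_v = 113.4×4.6 + 52.60×1.80 = 616.3 psf.
σ'_h = K_a σ'_v = 0.3540 × 616.3 = 218.1 psf; u = γ_w × 1.80 = 112.3 psf.
Total σ_h = 218.1 + 112.3 = 330.5 psf.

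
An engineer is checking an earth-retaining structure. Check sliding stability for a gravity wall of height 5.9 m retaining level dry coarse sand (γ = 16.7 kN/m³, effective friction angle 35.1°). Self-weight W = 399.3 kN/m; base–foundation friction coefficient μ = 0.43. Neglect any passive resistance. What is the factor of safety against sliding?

K_a = tan²(45° − 35.1°/2) = 0.2698.
P_a = ½K_aγH² = 0.5×0.2698×16.7×5.9² = 78.43 kN/m, acting at H/3 = 1.967 m above the base.
FS_sliding = μW / P_a = 0.43×399.3 / 78.43 = 2.189.

2.19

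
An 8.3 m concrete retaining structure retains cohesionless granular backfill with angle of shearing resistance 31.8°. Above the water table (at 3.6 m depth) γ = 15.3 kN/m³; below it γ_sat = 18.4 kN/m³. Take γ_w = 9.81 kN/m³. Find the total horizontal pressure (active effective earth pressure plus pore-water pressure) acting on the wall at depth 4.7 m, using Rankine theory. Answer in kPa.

30.8 kPa

K_a = (1 − sin φ)/(1 + sin φ) = 0.3098.
γ' = 18.4 − 9.81 = 8.590 kN/m³.
Effective vertical stress at 4.7 m: σ'_v = 15.3×3.6 + 8.590×1.10 = 64.53 kPa.
σ'_h = K_a σ'_v = 0.3098 × 64.53 = 19.99 kPa; u = γ_w × 1.10 = 10.79 kPa.
Total σ_h = 19.99 + 10.79 = 30.78 kPa.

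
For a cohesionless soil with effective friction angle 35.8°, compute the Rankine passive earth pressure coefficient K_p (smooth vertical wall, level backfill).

K_p = (1 + sin φ)/(1 − sin φ) = tan²(45° + 35.8°/2) = 3.819.

3.82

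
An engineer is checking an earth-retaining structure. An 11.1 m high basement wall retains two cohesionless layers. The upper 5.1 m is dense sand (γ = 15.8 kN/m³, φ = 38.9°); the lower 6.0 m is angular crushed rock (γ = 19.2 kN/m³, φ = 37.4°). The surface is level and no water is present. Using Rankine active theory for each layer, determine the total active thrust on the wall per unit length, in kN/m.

K_a1 = tan²(45°−38.9°/2) = 0.2285; K_a2 = tan²(45°−37.4°/2) = 0.2443.
Layer 1: σ at base = K_a1 γ₁ h₁ = 18.41 kPa; P₁ = ½×18.41×5.1 = 46.96.
Layer 2: σ_v at top = γ₁h₁ = 80.58; σ_h top = K_a2×80.58 = 19.68; σ_h base = K_a2×(80.58+19.2×6.0) = 47.82.
P₂ = ½(19.68+47.82)×6.0 = 202.5. Total P_a = 46.96+202.5 = 249.5 kN/m.

249 kN/m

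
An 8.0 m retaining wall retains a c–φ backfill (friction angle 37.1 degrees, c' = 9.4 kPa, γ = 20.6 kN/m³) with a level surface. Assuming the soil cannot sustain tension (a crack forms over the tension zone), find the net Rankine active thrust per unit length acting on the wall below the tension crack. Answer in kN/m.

96.9 kN/m

K_a = 0.2475; √K_a = 0.4975.
Tension-crack depth z_c = 2c/(γ√K_a) = 2×9.4/(20.6×0.4975) = 1.834 m.
σ_a at base = K_a γ H − 2c√K_a = 0.2475×20.6×8.0 − 2×9.4×0.4975 = 31.43 kPa.
P_a = ½ × 31.43 × (H − z_c) = 0.5×31.43×6.166 = 96.91 kN/m.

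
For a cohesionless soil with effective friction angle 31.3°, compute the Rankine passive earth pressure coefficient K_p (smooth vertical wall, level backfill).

K_p = (1 + sin φ)/(1 − sin φ) = tan²(45° + 31.3°/2) = 3.162.

3.16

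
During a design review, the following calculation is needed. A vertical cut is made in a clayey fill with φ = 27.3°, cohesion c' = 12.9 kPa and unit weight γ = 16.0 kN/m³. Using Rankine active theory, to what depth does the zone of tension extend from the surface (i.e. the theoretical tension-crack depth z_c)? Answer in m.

2.65 m

K_a = tan²(45° − 27.3°/2) = 0.3711; √K_a = 0.6092.
The active pressure is zero where K_a γ z = 2c√K_a, so z_c = 2c/(γ√K_a) = 2×12.9/(16.0×0.6092) = 2.647 m.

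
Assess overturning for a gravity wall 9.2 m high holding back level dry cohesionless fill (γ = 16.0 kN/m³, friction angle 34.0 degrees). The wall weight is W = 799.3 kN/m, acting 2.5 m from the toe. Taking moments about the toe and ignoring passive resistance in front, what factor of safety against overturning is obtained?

K_a = tan²(45° − 34.0°/2) = 0.2827.
P_a = ½K_aγH² = 0.5×0.2827×16.0×9.2² = 191.4 kN/m, acting at H/3 = 3.067 m above the base.
Overturning moment M_o = P_a × H/3 = 191.4 × 3.067 = 587.1.
Resisting moment M_r = W × 2.5 = 799.3 × 2.5 = 1998.
FS_overturning = M_r/M_o = 1998/587.1 = 3.404.

3.40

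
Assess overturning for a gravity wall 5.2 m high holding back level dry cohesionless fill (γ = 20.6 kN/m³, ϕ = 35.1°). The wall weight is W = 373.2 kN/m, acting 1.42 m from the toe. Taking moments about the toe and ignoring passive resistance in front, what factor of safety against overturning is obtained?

K_a = tan²(45° − 35.1°/2) = 0.2698.
P_a = ½K_aγH² = 0.5×0.2698×20.6×5.2² = 75.15 kN/m, acting at H/3 = 1.733 m above the base.
Overturning moment M_o = P_a × H/3 = 75.15 × 1.733 = 130.3.
Resisting moment M_r = W × 1.42 = 373.2 × 1.42 = 529.9.
FS_overturning = M_r/M_o = 529.9/130.3 = 4.068.

4.07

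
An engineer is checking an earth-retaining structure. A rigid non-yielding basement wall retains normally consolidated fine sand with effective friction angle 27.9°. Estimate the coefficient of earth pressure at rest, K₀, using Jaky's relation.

0.532

K₀ = 1 − sin φ' = 1 − sin 27.9° = 0.5321.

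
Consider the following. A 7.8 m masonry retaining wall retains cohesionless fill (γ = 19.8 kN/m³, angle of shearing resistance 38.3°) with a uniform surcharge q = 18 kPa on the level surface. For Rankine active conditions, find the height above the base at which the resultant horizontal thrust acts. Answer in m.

2.85 m

K_a = 0.2347.
Triangular part P₁ = ½K_aγH² = 141.4 at H/3 = 2.600 m; rectangular part P₂ = K_a q H = 32.96 at H/2 = 3.900 m.
ȳ = (P₁·2.600 + P₂·3.900)/(P₁+P₂) = 2.846 m.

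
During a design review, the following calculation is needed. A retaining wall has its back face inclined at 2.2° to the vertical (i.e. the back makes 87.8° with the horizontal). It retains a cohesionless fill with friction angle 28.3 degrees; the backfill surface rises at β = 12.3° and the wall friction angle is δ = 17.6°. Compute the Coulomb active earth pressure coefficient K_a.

0.401

K_a = sin²(α+φ) / [sin²α · sin(α−δ) · (1 + √{sin(φ+δ)sin(φ−β) / (sin(α−δ)sin(α+β))})²].
With α = 87.8°, φ = 28.3°, δ = 17.6°, β = 12.3°: K_a = 0.4014.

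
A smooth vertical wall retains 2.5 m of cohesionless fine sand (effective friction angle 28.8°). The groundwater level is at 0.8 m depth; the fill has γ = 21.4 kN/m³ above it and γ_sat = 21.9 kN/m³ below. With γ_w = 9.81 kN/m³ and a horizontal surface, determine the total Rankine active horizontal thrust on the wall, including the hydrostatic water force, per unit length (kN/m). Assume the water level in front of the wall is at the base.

K_a = tan²(45° − φ/2) = 0.3498.
γ' = 21.9 − 9.81 = 12.09 kN/m³. Depth below WT = 1.7 m.
σ'_h at WT = K_a γ d_w = 5.988 kPa; at base = 5.988 + K_a γ' × 1.7 = 13.18 kPa.
P₁ (0–0.8 m) = ½×5.988×0.8 = 2.395. P₂ (0.8–2.5 m) = ½(5.988+13.18)×1.7 = 16.29.
P_w = ½ γ_w h₂² = 0.5×9.81×1.7² = 14.18. Total = 2.395+16.29+14.18 = 32.86 kN/m.

32.9 kN/m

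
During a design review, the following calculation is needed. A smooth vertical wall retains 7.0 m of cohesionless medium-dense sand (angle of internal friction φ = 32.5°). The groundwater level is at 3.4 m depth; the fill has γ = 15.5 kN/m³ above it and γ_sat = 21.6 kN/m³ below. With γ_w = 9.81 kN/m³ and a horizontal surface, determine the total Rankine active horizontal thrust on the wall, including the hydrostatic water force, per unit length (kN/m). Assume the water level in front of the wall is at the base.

K_a = tan²(45° − φ/2) = 0.3010.
γ' = 21.6 − 9.81 = 11.79 kN/m³. Depth below WT = 3.6 m.
σ'_h at WT = K_a γ d_w = 15.86 kPa; at base = 15.86 + K_a γ' × 3.6 = 28.64 kPa.
P₁ (0–3.4 m) = ½×15.86×3.4 = 26.97. P₂ (3.4–7.0 m) = ½(15.86+28.64)×3.6 = 80.10.
P_w = ½ γ_w h₂² = 0.5×9.81×3.6² = 63.57. Total = 26.97+80.10+63.57 = 170.6 kN/m.

171 kN/m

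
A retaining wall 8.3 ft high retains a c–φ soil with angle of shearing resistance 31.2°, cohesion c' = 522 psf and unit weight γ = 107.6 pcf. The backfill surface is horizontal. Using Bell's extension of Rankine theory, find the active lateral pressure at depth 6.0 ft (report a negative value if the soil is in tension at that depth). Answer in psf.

-383 psf

K_a = (1 − sin φ)/(1 + sin φ) = 0.3175.
σ_a = K_a γ z − 2c√K_a = 0.3175×107.6×6.0 − 2×522×0.5635 = -383.3 psf.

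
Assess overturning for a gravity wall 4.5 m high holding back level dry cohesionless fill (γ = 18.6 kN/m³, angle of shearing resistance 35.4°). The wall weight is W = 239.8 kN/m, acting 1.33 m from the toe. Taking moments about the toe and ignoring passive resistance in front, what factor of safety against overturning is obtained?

K_a = tan²(45° − 35.4°/2) = 0.2664.
P_a = ½K_aγH² = 0.5×0.2664×18.6×4.5² = 50.17 kN/m, acting at H/3 = 1.500 m above the base.
Overturning moment M_o = P_a × H/3 = 50.17 × 1.500 = 75.25.
Resisting moment M_r = W × 1.33 = 239.8 × 1.33 = 318.9.
FS_overturning = M_r/M_o = 318.9/75.25 = 4.238.

4.24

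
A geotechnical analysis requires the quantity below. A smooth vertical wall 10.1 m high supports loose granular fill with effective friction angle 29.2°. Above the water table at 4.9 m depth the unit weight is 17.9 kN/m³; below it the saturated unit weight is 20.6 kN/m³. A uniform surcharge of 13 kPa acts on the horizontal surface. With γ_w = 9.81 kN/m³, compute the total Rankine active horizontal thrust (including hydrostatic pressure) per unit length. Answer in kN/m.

459 kN/m

K_a = tan²(45° − φ/2) = 0.3442.
γ' = 20.6 − 9.81 = 10.79 kN/m³. h₂ = H − d_w = 5.2 m.
σ'_h: at surface K_a·q = 4.475; at WT K_a(q+γd_w) = 34.67; at base K_a(q+γd_w+γ'h₂) = 53.98 kPa.
P₁ = ½(4.475+34.67)×4.9 = 95.89; P₂ = ½(34.67+53.98)×5.2 = 230.5; P_w = ½γ_w h₂² = 132.6.
Total = 95.89+230.5+132.6 = 459.0 kN/m.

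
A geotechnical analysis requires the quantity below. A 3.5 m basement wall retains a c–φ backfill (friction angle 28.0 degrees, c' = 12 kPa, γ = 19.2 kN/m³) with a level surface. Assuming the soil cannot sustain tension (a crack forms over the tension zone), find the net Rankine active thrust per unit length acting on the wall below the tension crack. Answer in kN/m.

K_a = 0.3610; √K_a = 0.6009.
Tension-crack depth z_c = 2c/(γ√K_a) = 2×12/(19.2×0.6009) = 2.080 m.
σ_a at base = K_a γ H − 2c√K_a = 0.3610×19.2×3.5 − 2×12×0.6009 = 9.841 kPa.
P_a = ½ × 9.841 × (H − z_c) = 0.5×9.841×1.420 = 6.985 kN/m.

6.99 kN/m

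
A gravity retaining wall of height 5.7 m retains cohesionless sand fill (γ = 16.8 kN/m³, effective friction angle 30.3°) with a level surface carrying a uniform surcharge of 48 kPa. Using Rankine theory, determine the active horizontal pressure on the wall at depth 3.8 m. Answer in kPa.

36.8 kPa

K_a = (1 − sin φ)/(1 + sin φ) = 0.3293.
σ_v = γz + q = 16.8 × 3.8 + 48 = 111.8 kPa.
σ_h = K_a σ_v = 0.3293 × 111.8 = 36.83 kPa.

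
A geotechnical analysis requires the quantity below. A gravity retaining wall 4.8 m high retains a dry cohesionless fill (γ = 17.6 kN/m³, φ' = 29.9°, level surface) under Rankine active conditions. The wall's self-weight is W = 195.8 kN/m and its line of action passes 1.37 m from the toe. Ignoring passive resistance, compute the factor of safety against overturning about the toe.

2.47

K_a = tan²(45° − 29.9°/2) = 0.3347.
P_a = ½K_aγH² = 0.5×0.3347×17.6×4.8² = 67.86 kN/m, acting at H/3 = 1.600 m above the base.
Overturning moment M_o = P_a × H/3 = 67.86 × 1.600 = 108.6.
Resisting moment M_r = W × 1.37 = 195.8 × 1.37 = 268.2.
FS_overturning = M_r/M_o = 268.2/108.6 = 2.471.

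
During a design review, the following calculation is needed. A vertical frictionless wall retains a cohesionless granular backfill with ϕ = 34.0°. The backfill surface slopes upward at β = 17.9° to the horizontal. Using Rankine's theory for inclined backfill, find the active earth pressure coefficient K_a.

K_a = cos β · (cos β − √(cos²β − cos²φ)) / (cos β + √(cos²β − cos²φ)).
cos β = 0.9516, cos φ = 0.8290, √(cos²β − cos²φ) = 0.4671.
K_a = 0.9516 × (0.9516 − 0.4671)/(0.9516 + 0.4671) = 0.3249.

0.325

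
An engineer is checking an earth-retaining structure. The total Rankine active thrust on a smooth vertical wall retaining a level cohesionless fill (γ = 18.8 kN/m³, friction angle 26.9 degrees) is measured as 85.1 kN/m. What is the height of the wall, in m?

K_a = 0.3770. P_a = ½ K_a γ H² ⇒ H = √(2P_a/(K_a γ)).
H = √(2×85.1/(0.3770×18.8)) = 4.900 m.

4.90 m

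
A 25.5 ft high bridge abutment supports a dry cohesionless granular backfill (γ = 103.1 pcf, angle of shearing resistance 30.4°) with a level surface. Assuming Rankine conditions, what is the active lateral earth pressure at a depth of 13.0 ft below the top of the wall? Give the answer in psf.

440 psf

K_a = (1 − sin φ)/(1 + sin φ) = 0.3280.
σ_h = K_a γ z = 0.3280 × 103.1 × 13.0 = 439.6 psf.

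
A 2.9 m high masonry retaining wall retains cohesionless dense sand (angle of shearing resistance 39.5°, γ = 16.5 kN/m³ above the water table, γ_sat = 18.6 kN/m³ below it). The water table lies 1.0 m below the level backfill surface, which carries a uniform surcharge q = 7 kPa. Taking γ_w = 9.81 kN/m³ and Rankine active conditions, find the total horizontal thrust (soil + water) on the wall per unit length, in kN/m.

34.6 kN/m

K_a = tan²(45° − φ/2) = 0.2224.
γ' = 18.6 − 9.81 = 8.790 kN/m³. h₂ = H − d_w = 1.9 m.
σ'_h: at surface K_a·q = 1.557; at WT K_a(q+γd_w) = 5.227; at base K_a(q+γd_w+γ'h₂) = 8.942 kPa.
P₁ = ½(1.557+5.227)×1.0 = 3.392; P₂ = ½(5.227+8.942)×1.9 = 13.46; P_w = ½γ_w h₂² = 17.71.
Total = 3.392+13.46+17.71 = 34.56 kN/m.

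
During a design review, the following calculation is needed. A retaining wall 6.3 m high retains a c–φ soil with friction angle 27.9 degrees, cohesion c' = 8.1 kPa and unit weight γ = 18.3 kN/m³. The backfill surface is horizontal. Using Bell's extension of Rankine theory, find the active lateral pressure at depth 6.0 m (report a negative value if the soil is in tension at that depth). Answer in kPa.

30.0 kPa

K_a = (1 − sin φ)/(1 + sin φ) = 0.3625.
σ_a = K_a γ z − 2c√K_a = 0.3625×18.3×6.0 − 2×8.1×0.6020 = 30.05 kPa.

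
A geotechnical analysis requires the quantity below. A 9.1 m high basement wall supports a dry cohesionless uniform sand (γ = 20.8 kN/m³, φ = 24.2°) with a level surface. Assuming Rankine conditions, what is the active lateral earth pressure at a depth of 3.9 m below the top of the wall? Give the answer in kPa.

K_a = (1 − sin φ)/(1 + sin φ) = 0.4185.
σ_h = K_a γ z = 0.4185 × 20.8 × 3.9 = 33.95 kPa.

34.0 kPa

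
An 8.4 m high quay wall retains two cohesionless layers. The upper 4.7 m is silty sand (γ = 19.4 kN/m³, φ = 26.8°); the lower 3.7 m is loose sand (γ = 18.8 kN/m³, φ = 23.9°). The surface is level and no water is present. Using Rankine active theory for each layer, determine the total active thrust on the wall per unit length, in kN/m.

278 kN/m

K_a1 = tan²(45°−26.8°/2) = 0.3785; K_a2 = tan²(45°−23.9°/2) = 0.4233.
Layer 1: σ at base = K_a1 γ₁ h₁ = 34.51 kPa; P₁ = ½×34.51×4.7 = 81.10.
Layer 2: σ_v at top = γ₁h₁ = 91.18; σ_h top = K_a2×91.18 = 38.60; σ_h base = K_a2×(91.18+18.8×3.7) = 68.05.
P₂ = ½(38.60+68.05)×3.7 = 197.3. Total P_a = 81.10+197.3 = 278.4 kN/m.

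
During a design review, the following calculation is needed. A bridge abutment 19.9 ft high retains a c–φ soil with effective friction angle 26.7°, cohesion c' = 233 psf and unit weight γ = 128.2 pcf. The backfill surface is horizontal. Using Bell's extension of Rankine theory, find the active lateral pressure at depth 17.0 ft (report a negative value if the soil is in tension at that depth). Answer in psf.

K_a = (1 − sin φ)/(1 + sin φ) = 0.3800.
σ_a = K_a γ z − 2c√K_a = 0.3800×128.2×17.0 − 2×233×0.6164 = 540.8 psf.

541 psf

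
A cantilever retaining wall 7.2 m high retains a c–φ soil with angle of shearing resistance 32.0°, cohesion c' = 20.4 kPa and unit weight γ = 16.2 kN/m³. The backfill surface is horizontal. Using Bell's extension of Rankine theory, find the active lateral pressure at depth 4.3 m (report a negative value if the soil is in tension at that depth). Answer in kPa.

-1.21 kPa

K_a = (1 − sin φ)/(1 + sin φ) = 0.3073.
σ_a = K_a γ z − 2c√K_a = 0.3073×16.2×4.3 − 2×20.4×0.5543 = -1.212 kPa.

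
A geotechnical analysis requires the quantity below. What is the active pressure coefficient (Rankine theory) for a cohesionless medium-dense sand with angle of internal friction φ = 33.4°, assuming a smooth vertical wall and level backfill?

K_a = (1 − sin φ)/(1 + sin φ) = (1 − sin 33.4°)/(1 + sin 33.4°) = 0.2899.

0.290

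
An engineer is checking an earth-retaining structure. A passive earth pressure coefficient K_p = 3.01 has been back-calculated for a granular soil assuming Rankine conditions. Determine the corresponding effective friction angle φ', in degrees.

30.1°

K_p = (1+sin φ)/(1−sin φ) ⇒ sin φ = (K_p − 1)/(K_p + 1) = 0.5012.
φ = arcsin(0.5012) = 30.08°.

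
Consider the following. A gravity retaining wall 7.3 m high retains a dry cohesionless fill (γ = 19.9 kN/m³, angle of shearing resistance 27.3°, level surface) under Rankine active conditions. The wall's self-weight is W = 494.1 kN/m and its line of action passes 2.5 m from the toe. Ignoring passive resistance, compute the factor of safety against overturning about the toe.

K_a = tan²(45° − 27.3°/2) = 0.3711.
P_a = ½K_aγH² = 0.5×0.3711×19.9×7.3² = 196.8 kN/m, acting at H/3 = 2.433 m above the base.
Overturning moment M_o = P_a × H/3 = 196.8 × 2.433 = 478.8.
Resisting moment M_r = W × 2.5 = 494.1 × 2.5 = 1235.
FS_overturning = M_r/M_o = 1235/478.8 = 2.580.

2.58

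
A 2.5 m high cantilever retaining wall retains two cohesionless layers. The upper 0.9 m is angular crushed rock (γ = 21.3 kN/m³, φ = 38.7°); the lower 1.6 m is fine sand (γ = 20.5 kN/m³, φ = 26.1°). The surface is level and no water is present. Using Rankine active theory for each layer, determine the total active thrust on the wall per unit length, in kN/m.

24.1 kN/m

K_a1 = tan²(45°−38.7°/2) = 0.2306; K_a2 = tan²(45°−26.1°/2) = 0.3889.
Layer 1: σ at base = K_a1 γ₁ h₁ = 4.420 kPa; P₁ = ½×4.420×0.9 = 1.989.
Layer 2: σ_v at top = γ₁h₁ = 19.17; σ_h top = K_a2×19.17 = 7.456; σ_h base = K_a2×(19.17+20.5×1.6) = 20.21.
P₂ = ½(7.456+20.21)×1.6 = 22.14. Total P_a = 1.989+22.14 = 24.12 kN/m.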